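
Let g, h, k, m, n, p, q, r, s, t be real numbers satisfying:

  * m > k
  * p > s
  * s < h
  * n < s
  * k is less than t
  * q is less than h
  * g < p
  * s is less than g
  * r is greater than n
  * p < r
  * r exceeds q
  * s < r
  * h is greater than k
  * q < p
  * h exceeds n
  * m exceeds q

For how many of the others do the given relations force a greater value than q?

4

From q the given relations immediately reach p, m, h, r.
No other element is forced above q by the given relations, so the count is 4.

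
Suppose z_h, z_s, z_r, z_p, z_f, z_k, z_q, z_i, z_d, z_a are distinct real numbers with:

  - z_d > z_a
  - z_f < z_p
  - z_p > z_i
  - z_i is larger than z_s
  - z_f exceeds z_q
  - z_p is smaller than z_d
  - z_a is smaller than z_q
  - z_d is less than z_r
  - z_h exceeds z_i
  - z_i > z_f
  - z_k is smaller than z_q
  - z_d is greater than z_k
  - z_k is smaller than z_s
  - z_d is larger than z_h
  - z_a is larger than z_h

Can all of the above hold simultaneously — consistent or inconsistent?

We have z_f < z_i stated directly, yet also z_i < z_h < z_a < z_q < z_f by chaining the others — so z_i < z_f. Contradiction.

inconsistent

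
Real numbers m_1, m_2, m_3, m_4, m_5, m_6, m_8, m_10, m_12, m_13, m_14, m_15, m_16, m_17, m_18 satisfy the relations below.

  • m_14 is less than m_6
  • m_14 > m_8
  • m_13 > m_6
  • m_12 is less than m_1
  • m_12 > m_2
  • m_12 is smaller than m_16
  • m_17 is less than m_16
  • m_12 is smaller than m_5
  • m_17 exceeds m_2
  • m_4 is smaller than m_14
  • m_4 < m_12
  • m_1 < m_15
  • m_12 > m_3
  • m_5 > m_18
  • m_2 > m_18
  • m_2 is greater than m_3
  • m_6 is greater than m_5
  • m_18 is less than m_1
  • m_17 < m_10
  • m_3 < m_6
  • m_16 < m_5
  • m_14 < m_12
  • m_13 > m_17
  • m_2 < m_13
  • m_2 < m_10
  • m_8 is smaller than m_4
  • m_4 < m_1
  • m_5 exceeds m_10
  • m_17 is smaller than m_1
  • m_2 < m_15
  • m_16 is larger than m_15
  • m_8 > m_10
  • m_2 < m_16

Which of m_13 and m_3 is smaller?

Chaining the given relations: m_3 < m_2 < m_17 < m_10 < m_8 < m_4 < m_14 < m_12 < m_1 < m_15 < m_16 < m_5 < m_6 < m_13.
So m_3 < m_13; m_3 is the smaller of the two.

m_3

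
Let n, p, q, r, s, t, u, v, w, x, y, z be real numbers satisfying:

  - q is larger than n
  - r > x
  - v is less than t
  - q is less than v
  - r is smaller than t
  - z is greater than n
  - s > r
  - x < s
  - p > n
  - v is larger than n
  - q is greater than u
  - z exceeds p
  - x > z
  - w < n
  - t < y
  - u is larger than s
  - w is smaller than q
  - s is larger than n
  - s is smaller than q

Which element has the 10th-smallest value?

Chaining the given pairs: w < n < p < z < x < r < s < u < q < v < t < y.
Counting 10 from the smallest end gives v.

v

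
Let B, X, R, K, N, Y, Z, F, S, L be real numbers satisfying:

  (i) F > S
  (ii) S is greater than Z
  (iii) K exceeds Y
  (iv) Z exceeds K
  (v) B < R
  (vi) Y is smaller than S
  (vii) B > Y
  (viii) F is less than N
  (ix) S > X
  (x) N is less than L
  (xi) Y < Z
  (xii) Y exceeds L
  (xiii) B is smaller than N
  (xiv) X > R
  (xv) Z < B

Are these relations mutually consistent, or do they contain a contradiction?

inconsistent

Chaining the given relations yields Y < K < Z < B < R < X < S < F < N < L, so Y < L. But one relation states L < Y. These cannot both hold.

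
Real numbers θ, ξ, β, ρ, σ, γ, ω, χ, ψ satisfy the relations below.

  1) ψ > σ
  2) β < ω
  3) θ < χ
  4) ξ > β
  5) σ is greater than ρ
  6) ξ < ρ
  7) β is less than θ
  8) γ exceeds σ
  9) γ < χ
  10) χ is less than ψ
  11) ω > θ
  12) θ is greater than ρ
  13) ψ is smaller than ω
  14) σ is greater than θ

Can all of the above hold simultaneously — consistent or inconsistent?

consistent

The single ordering β < ξ < ρ < θ < σ < γ < χ < ψ < ω satisfies every listed relation, so no contradiction arises.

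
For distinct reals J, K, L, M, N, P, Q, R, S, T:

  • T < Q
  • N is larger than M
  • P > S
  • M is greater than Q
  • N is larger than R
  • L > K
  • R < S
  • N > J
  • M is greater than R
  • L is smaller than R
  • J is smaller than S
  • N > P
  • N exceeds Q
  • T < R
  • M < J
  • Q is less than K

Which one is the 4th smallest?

The consecutive relations fix a unique order: T < Q < K < L < R < M < J < S < P < N.
The 4th smallest is L.

L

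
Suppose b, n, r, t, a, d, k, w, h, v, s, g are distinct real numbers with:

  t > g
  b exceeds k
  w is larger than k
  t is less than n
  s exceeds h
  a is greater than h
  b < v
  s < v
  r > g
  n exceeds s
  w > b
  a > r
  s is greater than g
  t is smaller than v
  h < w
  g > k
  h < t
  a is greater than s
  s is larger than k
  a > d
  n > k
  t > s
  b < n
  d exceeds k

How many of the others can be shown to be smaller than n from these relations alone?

6

From n the given relations immediately reach k, b, s, t.
From those, g, h — 6 in total.
Nothing else is reachable below n; 6 in all.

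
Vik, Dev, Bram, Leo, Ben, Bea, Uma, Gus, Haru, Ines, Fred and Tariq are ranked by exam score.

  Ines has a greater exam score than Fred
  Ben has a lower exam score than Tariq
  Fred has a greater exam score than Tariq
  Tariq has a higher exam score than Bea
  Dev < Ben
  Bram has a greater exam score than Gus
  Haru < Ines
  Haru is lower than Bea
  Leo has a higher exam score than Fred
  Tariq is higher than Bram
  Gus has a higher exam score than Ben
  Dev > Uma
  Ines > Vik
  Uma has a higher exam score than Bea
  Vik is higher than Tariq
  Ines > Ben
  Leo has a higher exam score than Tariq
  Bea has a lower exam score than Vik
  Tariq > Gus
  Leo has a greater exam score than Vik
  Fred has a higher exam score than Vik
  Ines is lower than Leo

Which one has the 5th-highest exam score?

Chaining the given pairs: Haru < Bea < Uma < Dev < Ben < Gus < Bram < Tariq < Vik < Fred < Ines < Leo.
The 5th largest is Tariq.

Tariq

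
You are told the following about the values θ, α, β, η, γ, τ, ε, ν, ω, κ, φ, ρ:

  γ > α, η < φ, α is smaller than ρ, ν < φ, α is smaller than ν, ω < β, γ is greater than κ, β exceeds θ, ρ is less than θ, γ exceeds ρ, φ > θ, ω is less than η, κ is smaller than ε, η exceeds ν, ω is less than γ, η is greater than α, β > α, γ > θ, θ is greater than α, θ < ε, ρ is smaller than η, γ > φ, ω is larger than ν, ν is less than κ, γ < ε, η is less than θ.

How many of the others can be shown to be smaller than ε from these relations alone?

9

Directly below ε: θ, κ, γ.
One step further: α, ν, ω, ρ, η, φ (9 so far).
Nothing else is reachable below ε; 9 in all.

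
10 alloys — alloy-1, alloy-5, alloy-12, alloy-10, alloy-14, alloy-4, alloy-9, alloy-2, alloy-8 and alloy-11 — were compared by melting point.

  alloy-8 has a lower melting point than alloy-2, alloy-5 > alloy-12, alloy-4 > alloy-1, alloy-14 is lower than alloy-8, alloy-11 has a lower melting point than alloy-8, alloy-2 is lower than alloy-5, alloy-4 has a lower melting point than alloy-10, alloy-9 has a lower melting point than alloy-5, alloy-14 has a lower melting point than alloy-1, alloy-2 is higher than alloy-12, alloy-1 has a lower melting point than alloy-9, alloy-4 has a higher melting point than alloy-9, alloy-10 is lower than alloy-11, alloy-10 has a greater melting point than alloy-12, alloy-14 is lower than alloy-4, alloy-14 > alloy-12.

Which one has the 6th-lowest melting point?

alloy-10

The consecutive relations fix a unique order: alloy-12 < alloy-14 < alloy-1 < alloy-9 < alloy-4 < alloy-10 < alloy-11 < alloy-8 < alloy-2 < alloy-5.
Counting 6 from the smallest end gives alloy-10.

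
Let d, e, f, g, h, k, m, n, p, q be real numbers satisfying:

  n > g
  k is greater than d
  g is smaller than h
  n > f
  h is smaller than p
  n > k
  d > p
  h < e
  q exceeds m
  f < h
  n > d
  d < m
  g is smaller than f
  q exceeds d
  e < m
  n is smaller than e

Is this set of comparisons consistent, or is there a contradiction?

Every relation is compatible with g < f < h < p < d < k < n < e < m < q; the set is consistent.

consistent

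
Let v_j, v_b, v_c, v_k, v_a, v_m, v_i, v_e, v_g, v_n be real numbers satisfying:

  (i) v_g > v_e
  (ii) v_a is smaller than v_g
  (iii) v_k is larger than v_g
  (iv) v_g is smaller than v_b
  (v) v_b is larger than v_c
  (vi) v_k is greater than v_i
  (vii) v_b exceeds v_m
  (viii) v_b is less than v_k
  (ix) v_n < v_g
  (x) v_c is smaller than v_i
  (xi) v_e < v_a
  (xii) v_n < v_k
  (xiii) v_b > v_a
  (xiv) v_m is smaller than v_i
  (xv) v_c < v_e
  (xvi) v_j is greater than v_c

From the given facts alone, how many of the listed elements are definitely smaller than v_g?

Directly below v_g: v_n, v_e, v_a.
One step further: v_c (4 so far).
No other element is forced below v_g by the given relations, so the count is 4.

4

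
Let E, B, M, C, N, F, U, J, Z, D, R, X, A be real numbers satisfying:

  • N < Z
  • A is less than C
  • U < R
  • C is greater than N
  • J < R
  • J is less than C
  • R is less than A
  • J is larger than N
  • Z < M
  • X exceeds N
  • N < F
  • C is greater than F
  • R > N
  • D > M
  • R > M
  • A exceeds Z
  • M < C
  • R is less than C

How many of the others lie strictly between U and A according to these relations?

Chaining upward from U reaches: R, C.
Chaining downward from A reaches: N, Z, M, J, R.
Strictly between U and A are those in both lists: R — 1 element.

1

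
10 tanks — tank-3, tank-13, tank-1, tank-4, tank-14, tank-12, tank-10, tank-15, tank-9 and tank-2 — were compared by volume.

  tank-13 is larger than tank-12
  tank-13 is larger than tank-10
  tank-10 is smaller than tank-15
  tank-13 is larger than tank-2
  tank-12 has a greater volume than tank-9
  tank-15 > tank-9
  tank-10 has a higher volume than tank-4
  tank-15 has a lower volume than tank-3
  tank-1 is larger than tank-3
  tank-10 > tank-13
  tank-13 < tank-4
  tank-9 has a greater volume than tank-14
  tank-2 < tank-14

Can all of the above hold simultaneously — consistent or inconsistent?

Chaining the given relations yields tank-13 < tank-4 < tank-10, so tank-13 < tank-10. But one relation states tank-10 < tank-13. These cannot both hold.

inconsistent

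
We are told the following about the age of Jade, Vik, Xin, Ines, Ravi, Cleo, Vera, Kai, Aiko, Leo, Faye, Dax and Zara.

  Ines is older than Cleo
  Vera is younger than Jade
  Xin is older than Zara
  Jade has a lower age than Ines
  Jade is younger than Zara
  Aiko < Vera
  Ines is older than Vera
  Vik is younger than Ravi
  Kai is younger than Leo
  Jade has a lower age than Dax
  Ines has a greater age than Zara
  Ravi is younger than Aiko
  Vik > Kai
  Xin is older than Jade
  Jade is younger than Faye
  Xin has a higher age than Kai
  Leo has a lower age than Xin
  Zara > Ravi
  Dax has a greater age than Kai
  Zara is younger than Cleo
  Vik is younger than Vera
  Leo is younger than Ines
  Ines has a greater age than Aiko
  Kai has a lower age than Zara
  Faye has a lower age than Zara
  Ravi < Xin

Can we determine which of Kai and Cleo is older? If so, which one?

Cleo

Kai < Vik and Vik < Ravi give Kai < Ravi.
With Ravi < Aiko: Kai < Vik < Ravi < Aiko.
Then Aiko < Vera extends the chain to Vera.
Then Vera < Jade extends the chain to Jade.
With Jade < Faye: Kai < Vik < Ravi < Aiko < Vera < Jade < Faye.
Then Faye < Zara extends the chain to Zara.
With Zara < Cleo: Kai < Vik < Ravi < Aiko < Vera < Jade < Faye < Zara < Cleo.
So Cleo is older.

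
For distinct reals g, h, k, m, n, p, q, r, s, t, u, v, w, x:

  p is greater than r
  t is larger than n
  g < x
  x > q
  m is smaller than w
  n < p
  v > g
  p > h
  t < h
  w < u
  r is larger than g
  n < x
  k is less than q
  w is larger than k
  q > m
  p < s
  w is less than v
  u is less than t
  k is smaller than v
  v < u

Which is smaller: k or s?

The relevant relations are k < w; w < v; v < u; u < t; t < h; h < p; p < s.
Chaining these gives k < w < v < u < t < h < p < s.
So k < s; k is the smaller of the two.

k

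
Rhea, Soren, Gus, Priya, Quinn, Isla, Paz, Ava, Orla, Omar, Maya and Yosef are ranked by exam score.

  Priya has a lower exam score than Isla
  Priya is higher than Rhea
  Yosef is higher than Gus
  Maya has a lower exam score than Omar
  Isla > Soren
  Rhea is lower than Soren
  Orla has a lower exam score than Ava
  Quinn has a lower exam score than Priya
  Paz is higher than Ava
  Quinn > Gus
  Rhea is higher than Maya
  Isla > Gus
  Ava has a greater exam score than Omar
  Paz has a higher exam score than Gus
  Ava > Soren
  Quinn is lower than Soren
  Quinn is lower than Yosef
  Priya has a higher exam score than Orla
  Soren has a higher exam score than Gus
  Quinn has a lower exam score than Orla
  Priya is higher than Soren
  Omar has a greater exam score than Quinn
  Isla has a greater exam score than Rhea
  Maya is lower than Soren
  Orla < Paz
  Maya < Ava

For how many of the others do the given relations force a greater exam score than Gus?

Directly above Gus: Quinn, Yosef, Soren, Paz, Isla.
One step further: Omar, Orla, Ava, Priya (9 so far).
Nothing else is reachable above Gus; 9 in all.

9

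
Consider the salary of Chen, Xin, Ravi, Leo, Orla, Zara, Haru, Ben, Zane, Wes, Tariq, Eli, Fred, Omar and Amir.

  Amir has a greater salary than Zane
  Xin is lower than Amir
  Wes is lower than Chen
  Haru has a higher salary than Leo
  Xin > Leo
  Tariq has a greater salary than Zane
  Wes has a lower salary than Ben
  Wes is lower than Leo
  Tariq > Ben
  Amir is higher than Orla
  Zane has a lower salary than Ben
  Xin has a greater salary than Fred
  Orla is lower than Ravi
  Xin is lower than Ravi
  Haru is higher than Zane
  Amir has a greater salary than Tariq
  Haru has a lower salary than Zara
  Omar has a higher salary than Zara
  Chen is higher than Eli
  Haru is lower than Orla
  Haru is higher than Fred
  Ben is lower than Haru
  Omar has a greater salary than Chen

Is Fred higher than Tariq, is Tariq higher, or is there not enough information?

undetermined

Following every chain through Fred: above Fred we get Haru, Xin, Orla, Amir, Ravi, Zara, Omar.
Tariq is not reached, and no chain runs the other way from Tariq to Fred.
So the given relations leave the order of Fred and Tariq undetermined.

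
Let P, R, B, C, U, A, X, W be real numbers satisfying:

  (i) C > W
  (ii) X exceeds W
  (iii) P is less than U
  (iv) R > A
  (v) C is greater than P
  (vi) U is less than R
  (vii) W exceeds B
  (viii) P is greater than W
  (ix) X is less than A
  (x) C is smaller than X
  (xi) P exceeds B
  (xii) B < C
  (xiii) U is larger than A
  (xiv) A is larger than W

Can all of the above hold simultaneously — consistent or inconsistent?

The single ordering B < W < P < C < X < A < U < R satisfies every listed relation, so no contradiction arises.

consistent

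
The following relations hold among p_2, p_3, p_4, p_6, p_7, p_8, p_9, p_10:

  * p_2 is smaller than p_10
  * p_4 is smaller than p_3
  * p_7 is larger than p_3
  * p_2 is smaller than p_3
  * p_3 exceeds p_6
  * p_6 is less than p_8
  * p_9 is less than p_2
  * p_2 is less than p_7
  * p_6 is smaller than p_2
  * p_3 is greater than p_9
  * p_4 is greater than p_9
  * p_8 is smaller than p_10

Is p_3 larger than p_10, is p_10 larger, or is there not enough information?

Following every chain through p_10: below p_10 we get p_9, p_6, p_8, p_2.
p_3 is not reached, and no chain runs the other way from p_3 to p_10.
So the given relations leave the order of p_10 and p_3 undetermined.

undetermined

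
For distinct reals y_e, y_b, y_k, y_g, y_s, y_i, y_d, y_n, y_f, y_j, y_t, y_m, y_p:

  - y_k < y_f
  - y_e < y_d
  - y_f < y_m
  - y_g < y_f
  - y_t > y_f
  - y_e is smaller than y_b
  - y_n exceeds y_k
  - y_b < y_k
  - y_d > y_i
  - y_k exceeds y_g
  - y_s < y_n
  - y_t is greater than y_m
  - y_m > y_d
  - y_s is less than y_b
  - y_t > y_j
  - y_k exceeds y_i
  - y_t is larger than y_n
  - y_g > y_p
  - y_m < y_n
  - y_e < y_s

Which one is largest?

Chaining downward from y_t: directly below it, y_j, y_f, y_m, y_n; then y_s, y_g, y_d, y_k; then y_p, y_e, y_i, y_b.
That covers every other element, and nothing is given above y_t, so y_t is the largest.

y_t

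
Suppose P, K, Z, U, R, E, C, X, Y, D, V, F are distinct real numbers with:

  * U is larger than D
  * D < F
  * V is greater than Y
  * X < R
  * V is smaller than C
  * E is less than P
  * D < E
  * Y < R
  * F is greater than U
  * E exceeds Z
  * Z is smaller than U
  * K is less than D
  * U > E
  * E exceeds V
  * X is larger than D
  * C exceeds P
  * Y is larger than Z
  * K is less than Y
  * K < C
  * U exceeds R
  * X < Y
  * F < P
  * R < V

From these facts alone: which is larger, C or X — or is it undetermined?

Following the relations from X: X < R < V < E < U < F < P < C.
So C is larger.

C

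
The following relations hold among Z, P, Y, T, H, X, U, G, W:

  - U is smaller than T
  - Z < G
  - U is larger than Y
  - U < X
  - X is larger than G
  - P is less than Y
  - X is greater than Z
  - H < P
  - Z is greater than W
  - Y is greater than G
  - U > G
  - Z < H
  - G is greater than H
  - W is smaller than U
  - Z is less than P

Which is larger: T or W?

T

W < Z and Z < H give W < H.
With H < G: W < Z < H < G.
Then G < Y extends the chain to Y.
Then Y < U extends the chain to U.
With U < T: W < Z < H < G < Y < U < T.
So W < T; T is the larger of the two.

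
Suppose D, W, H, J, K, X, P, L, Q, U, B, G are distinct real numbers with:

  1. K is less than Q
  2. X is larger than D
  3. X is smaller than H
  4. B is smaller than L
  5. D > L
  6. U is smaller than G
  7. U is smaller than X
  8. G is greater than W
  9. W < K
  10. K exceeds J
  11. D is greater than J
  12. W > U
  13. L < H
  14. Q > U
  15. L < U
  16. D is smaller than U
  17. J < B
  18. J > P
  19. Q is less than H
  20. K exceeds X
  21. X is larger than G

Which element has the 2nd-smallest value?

J

Chaining the given pairs: P < J < B < L < D < U < W < G < X < K < Q < H.
The 2nd smallest is J.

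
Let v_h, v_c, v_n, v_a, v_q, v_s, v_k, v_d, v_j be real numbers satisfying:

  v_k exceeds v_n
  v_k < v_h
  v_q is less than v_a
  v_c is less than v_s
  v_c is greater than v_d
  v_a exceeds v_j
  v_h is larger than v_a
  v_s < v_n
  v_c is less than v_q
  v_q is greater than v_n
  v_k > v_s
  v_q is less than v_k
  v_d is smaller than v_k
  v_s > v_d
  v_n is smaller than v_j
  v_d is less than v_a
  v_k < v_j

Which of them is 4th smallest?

v_n

The consecutive relations fix a unique order: v_d < v_c < v_s < v_n < v_q < v_k < v_j < v_a < v_h.
The 4th smallest is v_n.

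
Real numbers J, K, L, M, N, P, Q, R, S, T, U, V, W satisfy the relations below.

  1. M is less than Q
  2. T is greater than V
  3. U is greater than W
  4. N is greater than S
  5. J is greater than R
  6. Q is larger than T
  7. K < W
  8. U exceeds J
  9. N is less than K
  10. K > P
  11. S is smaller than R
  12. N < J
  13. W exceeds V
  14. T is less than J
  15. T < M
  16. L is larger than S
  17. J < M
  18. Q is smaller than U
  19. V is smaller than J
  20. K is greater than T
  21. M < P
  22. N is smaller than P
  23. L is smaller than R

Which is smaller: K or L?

Following the relations from L: L < R < J < M < P < K.
So L < K; L is the smaller of the two.

L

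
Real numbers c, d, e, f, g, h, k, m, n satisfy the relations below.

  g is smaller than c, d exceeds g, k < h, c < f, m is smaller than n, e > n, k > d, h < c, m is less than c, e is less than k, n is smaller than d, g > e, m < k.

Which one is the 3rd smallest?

The consecutive relations fix a unique order: m < n < e < g < d < k < h < c < f.
The 3rd smallest is e.

e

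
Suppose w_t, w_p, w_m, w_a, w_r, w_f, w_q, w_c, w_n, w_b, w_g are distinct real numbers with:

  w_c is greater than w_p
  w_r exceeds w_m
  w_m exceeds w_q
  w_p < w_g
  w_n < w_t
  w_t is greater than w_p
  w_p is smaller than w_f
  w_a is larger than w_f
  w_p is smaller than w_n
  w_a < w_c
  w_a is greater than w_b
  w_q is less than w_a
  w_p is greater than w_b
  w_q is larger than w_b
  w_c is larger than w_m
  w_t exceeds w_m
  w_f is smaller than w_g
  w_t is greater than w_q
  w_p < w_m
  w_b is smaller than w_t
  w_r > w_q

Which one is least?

Chaining upward from w_b: directly above it, w_p, w_q, w_a, w_t; then w_n, w_m, w_f, w_r, w_c, w_g.
That covers every other element, and nothing is given below w_b, so w_b is the least.

w_b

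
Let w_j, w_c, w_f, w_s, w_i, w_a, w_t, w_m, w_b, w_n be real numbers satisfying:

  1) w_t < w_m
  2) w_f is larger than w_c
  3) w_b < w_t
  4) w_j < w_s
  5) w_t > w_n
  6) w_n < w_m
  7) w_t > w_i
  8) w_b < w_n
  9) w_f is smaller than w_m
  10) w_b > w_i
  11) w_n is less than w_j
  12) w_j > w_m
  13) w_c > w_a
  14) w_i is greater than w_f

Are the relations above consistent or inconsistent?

The single ordering w_a < w_c < w_f < w_i < w_b < w_n < w_t < w_m < w_j < w_s satisfies every listed relation, so no contradiction arises.

consistent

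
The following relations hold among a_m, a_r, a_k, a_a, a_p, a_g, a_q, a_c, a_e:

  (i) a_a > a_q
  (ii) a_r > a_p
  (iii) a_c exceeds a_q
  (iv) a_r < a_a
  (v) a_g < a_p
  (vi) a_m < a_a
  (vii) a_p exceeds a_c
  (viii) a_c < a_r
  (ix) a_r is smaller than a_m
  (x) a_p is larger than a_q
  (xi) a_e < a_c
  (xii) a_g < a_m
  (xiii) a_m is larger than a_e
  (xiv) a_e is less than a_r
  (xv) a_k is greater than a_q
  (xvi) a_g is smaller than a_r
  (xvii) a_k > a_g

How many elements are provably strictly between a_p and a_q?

1

Chaining upward from a_q reaches: a_c, a_k, a_r, a_m, a_a.
Chaining downward from a_p reaches: a_e, a_g, a_c.
Strictly between a_q and a_p are those in both lists: a_c — 1 element.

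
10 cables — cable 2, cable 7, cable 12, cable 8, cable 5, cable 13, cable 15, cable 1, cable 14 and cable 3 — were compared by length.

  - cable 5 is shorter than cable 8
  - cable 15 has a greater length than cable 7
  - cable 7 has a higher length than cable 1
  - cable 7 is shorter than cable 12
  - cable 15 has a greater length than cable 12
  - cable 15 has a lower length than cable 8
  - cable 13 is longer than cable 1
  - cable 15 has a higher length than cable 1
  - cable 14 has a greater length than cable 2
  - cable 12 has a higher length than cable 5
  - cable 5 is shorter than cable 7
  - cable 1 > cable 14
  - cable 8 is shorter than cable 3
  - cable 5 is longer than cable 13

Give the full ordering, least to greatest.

The consecutive links are each given: cable 2 < cable 14; cable 14 < cable 1; cable 1 < cable 13; cable 13 < cable 5; cable 5 < cable 7; cable 7 < cable 12; cable 12 < cable 15; cable 15 < cable 8; cable 8 < cable 3.

cable 2 < cable 14 < cable 1 < cable 13 < cable 5 < cable 7 < cable 12 < cable 15 < cable 8 < cable 3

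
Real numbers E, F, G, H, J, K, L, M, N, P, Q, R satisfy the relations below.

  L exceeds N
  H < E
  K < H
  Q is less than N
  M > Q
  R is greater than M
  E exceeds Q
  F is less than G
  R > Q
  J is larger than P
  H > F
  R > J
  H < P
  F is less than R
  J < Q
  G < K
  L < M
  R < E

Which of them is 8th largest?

P

The consecutive relations fix a unique order: F < G < K < H < P < J < Q < N < L < M < R < E.
Counting 8 from the largest end gives P.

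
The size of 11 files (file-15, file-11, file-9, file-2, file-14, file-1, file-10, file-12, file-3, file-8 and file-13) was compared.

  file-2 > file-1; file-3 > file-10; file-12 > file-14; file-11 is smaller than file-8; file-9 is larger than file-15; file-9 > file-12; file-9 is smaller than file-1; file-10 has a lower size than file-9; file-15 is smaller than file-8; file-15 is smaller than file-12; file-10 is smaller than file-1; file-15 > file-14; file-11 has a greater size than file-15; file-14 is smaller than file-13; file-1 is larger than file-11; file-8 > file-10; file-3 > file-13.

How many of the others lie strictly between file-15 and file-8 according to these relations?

Chaining upward from file-15 reaches: file-12, file-11, file-9, file-1, file-2.
Chaining downward from file-8 reaches: file-14, file-10, file-11.
Strictly between file-15 and file-8 are those in both lists: file-11 — 1 element.

1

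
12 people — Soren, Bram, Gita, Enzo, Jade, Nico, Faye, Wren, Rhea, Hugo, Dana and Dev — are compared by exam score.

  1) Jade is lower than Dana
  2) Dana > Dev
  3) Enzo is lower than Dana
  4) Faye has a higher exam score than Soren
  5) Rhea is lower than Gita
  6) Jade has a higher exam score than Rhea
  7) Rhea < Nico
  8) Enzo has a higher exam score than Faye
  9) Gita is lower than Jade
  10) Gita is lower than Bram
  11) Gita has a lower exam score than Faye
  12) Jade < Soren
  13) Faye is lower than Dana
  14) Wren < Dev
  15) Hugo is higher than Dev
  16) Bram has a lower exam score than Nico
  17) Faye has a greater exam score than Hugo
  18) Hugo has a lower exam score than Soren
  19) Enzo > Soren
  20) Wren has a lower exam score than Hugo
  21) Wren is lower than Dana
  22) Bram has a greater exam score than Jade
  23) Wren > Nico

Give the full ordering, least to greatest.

Nothing is placed below Rhea, so it is least; from there Rhea < Gita; Gita < Jade; Jade < Bram; Bram < Nico; Nico < Wren; Wren < Dev; Dev < Hugo; Hugo < Soren; Soren < Faye; Faye < Enzo; Enzo < Dana, each given directly.

Rhea < Gita < Jade < Bram < Nico < Wren < Dev < Hugo < Soren < Faye < Enzo < Dana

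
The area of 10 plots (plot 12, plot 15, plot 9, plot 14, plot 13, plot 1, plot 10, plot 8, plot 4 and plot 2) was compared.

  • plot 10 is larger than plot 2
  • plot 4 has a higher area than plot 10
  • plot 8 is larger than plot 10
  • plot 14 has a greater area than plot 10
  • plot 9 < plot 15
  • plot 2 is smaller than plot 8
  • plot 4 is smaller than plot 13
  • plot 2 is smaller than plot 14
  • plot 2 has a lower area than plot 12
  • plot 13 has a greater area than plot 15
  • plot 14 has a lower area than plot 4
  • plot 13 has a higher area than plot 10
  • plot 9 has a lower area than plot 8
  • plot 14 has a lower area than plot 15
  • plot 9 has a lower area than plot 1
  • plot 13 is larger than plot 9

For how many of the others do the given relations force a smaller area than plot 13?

The elements the relations force below plot 13 are plot 2, plot 10, plot 14, plot 9, plot 4, plot 15 — no chain reaches any other.
That is 6.

6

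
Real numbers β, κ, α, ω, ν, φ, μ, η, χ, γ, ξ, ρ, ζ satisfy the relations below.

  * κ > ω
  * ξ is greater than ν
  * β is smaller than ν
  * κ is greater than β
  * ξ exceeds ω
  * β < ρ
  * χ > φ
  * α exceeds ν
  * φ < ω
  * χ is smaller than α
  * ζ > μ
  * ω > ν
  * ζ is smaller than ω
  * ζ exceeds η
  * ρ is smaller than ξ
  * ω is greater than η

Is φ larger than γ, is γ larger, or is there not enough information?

Following every chain through φ: above φ we get χ, ω, κ, ξ, α.
γ is not reached, and no chain runs the other way from γ to φ.
So the given relations leave the order of φ and γ undetermined.

undetermined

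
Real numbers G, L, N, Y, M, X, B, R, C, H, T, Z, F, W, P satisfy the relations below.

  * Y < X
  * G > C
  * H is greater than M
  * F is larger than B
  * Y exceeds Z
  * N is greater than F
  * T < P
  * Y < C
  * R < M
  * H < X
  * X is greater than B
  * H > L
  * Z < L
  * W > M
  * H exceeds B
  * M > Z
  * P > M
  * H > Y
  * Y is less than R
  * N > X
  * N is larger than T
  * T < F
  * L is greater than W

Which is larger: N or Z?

Z < Y and Y < R give Z < R.
Then R < M extends the chain to M.
Then M < W extends the chain to W.
With W < L: Z < Y < R < M < W < L.
Then L < H extends the chain to H.
Then H < X extends the chain to X.
Then X < N extends the chain to N.
So Z < N; N is the larger of the two.

N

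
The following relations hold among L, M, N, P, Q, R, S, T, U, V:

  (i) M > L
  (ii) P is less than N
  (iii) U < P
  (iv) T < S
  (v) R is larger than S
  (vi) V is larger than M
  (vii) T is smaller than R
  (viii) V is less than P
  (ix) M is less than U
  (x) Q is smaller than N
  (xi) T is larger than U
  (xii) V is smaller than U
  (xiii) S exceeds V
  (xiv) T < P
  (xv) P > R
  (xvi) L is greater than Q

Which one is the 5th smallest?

U

Chaining the given pairs: Q < L < M < V < U < T < S < R < P < N.
The 5th smallest is U.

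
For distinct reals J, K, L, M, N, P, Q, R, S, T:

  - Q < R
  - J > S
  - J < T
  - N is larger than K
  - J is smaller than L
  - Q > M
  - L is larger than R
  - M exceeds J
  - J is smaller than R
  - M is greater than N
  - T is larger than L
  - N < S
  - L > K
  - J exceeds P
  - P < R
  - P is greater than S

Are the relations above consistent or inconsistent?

consistent

The single ordering K < N < S < P < J < M < Q < R < L < T satisfies every listed relation, so no contradiction arises.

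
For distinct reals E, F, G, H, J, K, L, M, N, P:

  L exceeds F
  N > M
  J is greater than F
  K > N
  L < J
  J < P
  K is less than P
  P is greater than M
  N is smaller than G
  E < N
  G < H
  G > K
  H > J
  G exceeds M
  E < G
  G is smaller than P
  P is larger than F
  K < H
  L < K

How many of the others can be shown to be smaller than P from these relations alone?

8

From P the given relations immediately reach F, M, K, G, J.
From those, E, L, N — 8 in total.
Nothing else is reachable below P; 8 in all.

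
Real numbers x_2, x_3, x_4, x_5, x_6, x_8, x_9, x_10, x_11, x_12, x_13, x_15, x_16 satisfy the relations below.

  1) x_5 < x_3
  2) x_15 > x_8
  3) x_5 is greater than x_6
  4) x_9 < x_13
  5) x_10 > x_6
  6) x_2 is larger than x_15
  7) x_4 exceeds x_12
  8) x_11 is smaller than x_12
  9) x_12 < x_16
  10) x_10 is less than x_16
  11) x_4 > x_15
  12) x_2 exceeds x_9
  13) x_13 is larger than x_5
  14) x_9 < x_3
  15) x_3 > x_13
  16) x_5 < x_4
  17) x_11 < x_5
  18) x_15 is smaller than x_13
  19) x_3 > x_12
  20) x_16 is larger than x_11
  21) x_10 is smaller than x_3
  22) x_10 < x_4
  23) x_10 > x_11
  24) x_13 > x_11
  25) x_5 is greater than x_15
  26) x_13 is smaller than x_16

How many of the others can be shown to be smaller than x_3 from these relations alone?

The elements the relations force below x_3 are x_9, x_8, x_11, x_6, x_15, x_5, x_13, x_12, x_10 — no chain reaches any other.
That is 9.

9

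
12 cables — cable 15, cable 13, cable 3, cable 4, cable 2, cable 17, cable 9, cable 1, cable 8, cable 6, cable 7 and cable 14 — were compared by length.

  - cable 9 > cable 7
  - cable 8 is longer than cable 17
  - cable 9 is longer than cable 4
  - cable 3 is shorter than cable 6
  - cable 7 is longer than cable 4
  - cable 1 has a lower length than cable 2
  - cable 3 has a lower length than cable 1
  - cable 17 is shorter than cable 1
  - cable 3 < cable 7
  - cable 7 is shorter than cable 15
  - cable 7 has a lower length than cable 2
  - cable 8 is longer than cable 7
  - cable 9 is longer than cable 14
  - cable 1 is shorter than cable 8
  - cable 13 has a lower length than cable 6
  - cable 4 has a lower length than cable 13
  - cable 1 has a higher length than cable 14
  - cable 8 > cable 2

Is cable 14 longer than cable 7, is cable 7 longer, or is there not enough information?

undetermined

Following every chain through cable 14: above cable 14 we get cable 1, cable 2, cable 8, cable 9.
cable 7 is not reached, and no chain runs the other way from cable 7 to cable 14.
So the given relations leave the order of cable 14 and cable 7 undetermined.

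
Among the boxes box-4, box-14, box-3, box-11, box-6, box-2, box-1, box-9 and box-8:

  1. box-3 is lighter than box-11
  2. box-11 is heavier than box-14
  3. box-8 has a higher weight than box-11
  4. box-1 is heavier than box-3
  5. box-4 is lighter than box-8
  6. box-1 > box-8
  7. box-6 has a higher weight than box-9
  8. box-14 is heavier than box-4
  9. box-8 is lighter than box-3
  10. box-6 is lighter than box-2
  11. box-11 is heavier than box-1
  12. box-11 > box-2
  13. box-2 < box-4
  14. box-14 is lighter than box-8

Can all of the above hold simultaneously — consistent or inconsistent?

inconsistent

We have box-11 < box-8 stated directly, yet also box-8 < box-3 < box-1 < box-11 by chaining the others — so box-8 < box-11. Contradiction.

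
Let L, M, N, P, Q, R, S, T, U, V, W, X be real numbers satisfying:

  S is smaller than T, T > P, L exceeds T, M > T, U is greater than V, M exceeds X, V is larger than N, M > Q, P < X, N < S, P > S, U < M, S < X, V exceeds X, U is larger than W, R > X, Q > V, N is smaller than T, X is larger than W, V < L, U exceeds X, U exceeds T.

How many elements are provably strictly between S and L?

4

Chaining upward from S reaches: P, T, X, V, R, Q, U, M.
Chaining downward from L reaches: N, P, W, T, X, V.
Strictly between S and L are those in both lists: P, T, X, V — 4 elements.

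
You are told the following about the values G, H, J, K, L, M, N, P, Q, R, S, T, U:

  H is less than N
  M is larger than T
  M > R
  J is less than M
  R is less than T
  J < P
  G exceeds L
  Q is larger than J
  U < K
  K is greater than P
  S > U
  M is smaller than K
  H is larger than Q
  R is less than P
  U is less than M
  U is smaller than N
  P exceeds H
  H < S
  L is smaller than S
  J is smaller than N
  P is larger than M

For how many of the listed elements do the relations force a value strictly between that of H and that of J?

1

Chaining upward from J reaches: Q, M, P, K, N, S.
Chaining downward from H reaches: Q.
Strictly between J and H are those in both lists: Q — 1 element.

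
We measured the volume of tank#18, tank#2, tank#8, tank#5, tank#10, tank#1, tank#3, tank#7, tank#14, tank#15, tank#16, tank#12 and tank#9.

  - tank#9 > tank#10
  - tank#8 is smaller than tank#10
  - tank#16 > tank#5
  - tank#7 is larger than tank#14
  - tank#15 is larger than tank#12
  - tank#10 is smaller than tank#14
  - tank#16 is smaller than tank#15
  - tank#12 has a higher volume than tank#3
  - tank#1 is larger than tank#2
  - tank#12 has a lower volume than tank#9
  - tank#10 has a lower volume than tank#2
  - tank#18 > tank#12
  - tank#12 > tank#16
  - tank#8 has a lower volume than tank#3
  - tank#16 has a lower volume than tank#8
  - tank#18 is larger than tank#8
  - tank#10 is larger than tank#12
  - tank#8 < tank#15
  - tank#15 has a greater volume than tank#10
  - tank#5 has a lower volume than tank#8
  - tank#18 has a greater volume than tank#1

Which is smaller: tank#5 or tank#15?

tank#5

Chaining the given relations: tank#5 < tank#16 < tank#8 < tank#3 < tank#12 < tank#15.
So tank#5 < tank#15; tank#5 is the smaller of the two.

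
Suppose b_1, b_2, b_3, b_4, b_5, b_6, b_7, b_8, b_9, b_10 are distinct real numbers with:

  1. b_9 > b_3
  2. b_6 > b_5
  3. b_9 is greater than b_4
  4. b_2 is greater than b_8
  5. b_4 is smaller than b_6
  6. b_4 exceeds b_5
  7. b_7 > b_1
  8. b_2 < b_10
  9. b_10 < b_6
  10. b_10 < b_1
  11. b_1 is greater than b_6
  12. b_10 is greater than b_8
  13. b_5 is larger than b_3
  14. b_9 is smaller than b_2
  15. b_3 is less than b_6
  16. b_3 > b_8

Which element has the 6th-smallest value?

Piecing the relations together gives one ordering: b_8 < b_3 < b_5 < b_4 < b_9 < b_2 < b_10 < b_6 < b_1 < b_7.
Counting 6 from the smallest end gives b_2.

b_2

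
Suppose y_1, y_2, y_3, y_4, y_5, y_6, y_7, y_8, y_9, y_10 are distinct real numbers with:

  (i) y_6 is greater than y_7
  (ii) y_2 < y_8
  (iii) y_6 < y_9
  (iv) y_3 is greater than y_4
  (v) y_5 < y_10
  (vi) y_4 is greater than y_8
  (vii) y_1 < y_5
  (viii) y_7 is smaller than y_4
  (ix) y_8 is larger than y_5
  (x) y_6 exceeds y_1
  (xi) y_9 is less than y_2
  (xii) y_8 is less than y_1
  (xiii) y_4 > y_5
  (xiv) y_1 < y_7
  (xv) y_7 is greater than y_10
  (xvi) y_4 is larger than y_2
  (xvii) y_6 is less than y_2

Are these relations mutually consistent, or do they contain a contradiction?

Chaining the given relations yields y_1 < y_5 < y_10 < y_7 < y_6 < y_9 < y_2 < y_8, so y_1 < y_8. But one relation states y_8 < y_1. These cannot both hold.

inconsistent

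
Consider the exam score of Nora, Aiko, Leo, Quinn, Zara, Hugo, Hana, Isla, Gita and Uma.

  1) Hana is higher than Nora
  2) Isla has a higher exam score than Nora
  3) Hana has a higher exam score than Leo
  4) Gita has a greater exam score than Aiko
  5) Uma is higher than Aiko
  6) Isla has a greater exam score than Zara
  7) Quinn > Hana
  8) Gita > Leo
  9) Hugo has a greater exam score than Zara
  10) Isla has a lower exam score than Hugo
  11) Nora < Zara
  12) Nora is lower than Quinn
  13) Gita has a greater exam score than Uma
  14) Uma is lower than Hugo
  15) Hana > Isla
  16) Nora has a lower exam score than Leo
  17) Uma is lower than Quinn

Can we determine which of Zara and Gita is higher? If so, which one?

undetermined

Following every chain through Zara: above Zara we get Isla, Hana, Hugo, Quinn; below Zara we get Nora.
Gita is not reached, and no chain runs the other way from Gita to Zara.
So the given relations leave the order of Zara and Gita undetermined.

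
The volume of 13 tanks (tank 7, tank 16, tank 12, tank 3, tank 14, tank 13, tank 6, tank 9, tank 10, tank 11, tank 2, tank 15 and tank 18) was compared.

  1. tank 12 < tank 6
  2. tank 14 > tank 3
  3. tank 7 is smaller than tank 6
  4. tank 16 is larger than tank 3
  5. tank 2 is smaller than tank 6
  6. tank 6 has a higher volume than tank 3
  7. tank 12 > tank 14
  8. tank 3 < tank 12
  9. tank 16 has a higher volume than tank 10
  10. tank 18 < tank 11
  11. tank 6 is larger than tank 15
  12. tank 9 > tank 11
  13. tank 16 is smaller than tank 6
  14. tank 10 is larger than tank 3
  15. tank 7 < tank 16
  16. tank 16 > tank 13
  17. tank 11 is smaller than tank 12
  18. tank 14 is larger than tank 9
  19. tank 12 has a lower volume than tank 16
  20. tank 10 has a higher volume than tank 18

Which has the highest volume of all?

Chaining downward from tank 6: directly below it, tank 7, tank 3, tank 2, tank 12, tank 16, tank 15; then tank 13, tank 11, tank 10, tank 14; then tank 18, tank 9.
That covers every other element, and nothing is given above tank 6, so tank 6 is the highest volume.

tank 6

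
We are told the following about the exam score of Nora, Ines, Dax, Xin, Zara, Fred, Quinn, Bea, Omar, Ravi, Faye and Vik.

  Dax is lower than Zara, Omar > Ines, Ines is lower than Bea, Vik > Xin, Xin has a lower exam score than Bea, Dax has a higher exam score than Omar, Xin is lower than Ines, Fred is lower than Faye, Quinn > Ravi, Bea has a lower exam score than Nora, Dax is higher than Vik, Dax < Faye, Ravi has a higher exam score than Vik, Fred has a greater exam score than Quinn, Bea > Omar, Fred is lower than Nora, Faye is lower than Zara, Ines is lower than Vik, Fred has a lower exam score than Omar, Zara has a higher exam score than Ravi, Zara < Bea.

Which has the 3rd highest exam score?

Zara

Chaining the given pairs: Xin < Ines < Vik < Ravi < Quinn < Fred < Omar < Dax < Faye < Zara < Bea < Nora.
The 3rd largest is Zara.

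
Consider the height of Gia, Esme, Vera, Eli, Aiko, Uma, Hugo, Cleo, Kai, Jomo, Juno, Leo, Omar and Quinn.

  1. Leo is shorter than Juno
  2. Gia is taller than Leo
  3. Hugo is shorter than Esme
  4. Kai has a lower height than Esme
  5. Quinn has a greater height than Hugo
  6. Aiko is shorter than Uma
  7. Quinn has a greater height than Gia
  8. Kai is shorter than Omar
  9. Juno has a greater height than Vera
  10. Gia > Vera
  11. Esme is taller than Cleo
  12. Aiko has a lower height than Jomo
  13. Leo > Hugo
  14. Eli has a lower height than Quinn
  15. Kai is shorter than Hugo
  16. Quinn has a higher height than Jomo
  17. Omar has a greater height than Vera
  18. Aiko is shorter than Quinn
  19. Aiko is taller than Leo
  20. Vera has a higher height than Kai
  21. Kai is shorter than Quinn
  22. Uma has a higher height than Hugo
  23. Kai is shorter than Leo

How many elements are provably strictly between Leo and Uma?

Chaining upward from Leo reaches: Aiko, Jomo, Gia, Quinn, Juno.
Chaining downward from Uma reaches: Kai, Hugo, Aiko.
Strictly between Leo and Uma are those in both lists: Aiko — 1 element.

1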